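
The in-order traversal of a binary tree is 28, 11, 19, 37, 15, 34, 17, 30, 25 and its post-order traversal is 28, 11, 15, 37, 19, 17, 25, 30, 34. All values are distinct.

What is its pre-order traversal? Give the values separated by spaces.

34 19 11 28 37 15 30 17 25

The last element of post-order is the root; it splits in-order into left and right subtrees.
Root 34: left subtree has 5 nodes {28, 11, 19, 37, 15}, right has 3 {17, 30, 25}.
  Root 19: left subtree has 2 nodes {28, 11}, right has 2 {37, 15}.
    Root 11: left subtree has 1 node {28}, right has 0 { }.
    Root 37: left subtree has 0 nodes { }, right has 1 {15}.
  Root 30: left subtree has 1 node {17}, right has 1 {25}.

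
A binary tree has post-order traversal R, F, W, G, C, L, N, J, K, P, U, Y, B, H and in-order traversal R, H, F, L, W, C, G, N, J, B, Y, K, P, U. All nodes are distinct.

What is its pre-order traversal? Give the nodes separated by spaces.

H R B J N L F C W G Y U P K

The last element of post-order is the root; it splits in-order into left and right subtrees.
Root H: left subtree has 1 node {R}, right has 12 {F, L, W, C, G, N, J, B, Y, K, P, U}.
  Root B: left subtree has 7 nodes {F, L, W, C, G, N, J}, right has 4 {Y, K, P, U}.
    Root J: left subtree has 6 nodes {F, L, W, C, G, N}, right has 0 { }.
      Root N: left subtree has 5 nodes {F, L, W, C, G}, right has 0 { }.
        Root L: left subtree has 1 node {F}, right has 3 {W, C, G}.
          Root C: left subtree has 1 node {W}, right has 1 {G}.
    Root Y: left subtree has 0 nodes { }, right has 3 {K, P, U}.
      Root U: left subtree has 2 nodes {K, P}, right has 0 { }.
        Root P: left subtree has 1 node {K}, right has 0 { }.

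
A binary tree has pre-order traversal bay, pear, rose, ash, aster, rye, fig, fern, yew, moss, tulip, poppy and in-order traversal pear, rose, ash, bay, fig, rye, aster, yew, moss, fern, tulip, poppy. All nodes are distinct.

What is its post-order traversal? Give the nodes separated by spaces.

ash rose pear fig rye moss yew poppy tulip fern aster bay

The first element of pre-order is the root; it splits in-order into left and right subtrees.
Root bay: left subtree has 3 nodes {pear, rose, ash}, right has 8 {fig, rye, aster, yew, moss, fern, tulip, poppy}.
  Root pear: left subtree has 0 nodes { }, right has 2 {rose, ash}.
    Root rose: left subtree has 0 nodes { }, right has 1 {ash}.
  Root aster: left subtree has 2 nodes {fig, rye}, right has 5 {yew, moss, fern, tulip, poppy}.
    Root rye: left subtree has 1 node {fig}, right has 0 { }.
    Root fern: left subtree has 2 nodes {yew, moss}, right has 2 {tulip, poppy}.
      Root yew: left subtree has 0 nodes { }, right has 1 {moss}.
      Root tulip: left subtree has 0 nodes { }, right has 1 {poppy}.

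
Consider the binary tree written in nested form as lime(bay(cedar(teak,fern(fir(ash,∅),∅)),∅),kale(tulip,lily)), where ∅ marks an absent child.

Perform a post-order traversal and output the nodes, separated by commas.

Post-order visits the left subtree, then the right subtree, then the node.
At lime: go left to bay.
  At bay: go left to cedar.
    At cedar: go left to teak.
      teak is a leaf — visit teak.
    At cedar: go right to fern.
      At fern: go left to fir.
        At fir: go left to ash.
          ash is a leaf — visit ash.
        At fir: no right child.
        Visit fir.
      At fern: no right child.
      Visit fern.
    Visit cedar.
  At bay: no right child.
  Visit bay.
At lime: go right to kale.
  At kale: go left to tulip.
    tulip is a leaf — visit tulip.
  At kale: go right to lily.
    lily is a leaf — visit lily.
  Visit kale.
Visit lime.

teak, ash, fir, fern, cedar, bay, tulip, lily, kale, lime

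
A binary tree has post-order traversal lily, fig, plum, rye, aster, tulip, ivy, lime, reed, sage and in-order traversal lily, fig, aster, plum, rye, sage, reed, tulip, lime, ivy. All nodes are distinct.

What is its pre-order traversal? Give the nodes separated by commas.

The last element of post-order is the root; it splits in-order into left and right subtrees.
Root sage: left subtree has 5 nodes {lily, fig, aster, plum, rye}, right has 4 {reed, tulip, lime, ivy}.
  Root aster: left subtree has 2 nodes {lily, fig}, right has 2 {plum, rye}.
    Root fig: left subtree has 1 node {lily}, right has 0 { }.
    Root rye: left subtree has 1 node {plum}, right has 0 { }.
  Root reed: left subtree has 0 nodes { }, right has 3 {tulip, lime, ivy}.
    Root lime: left subtree has 1 node {tulip}, right has 1 {ivy}.

sage, aster, fig, lily, rye, plum, reed, lime, tulip, ivy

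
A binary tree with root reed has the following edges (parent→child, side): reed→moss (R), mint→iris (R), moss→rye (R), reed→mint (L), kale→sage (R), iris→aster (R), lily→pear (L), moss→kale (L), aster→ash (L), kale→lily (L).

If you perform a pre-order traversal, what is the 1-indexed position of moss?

6

Pre-order visits the node, then its left subtree, then its right subtree.
Visit reed.
At reed: go left to mint.
  Visit mint.
  At mint: no left child.
  At mint: go right to iris.
    Visit iris.
    At iris: no left child.
    At iris: go right to aster.
      Visit aster.
      At aster: go left to ash.
        ash is a leaf — visit ash.
      At aster: no right child.
At reed: go right to moss.
  Visit moss.
  At moss: go left to kale.
    Visit kale.
    At kale: go left to lily.
      Visit lily.
      At lily: go left to pear.
        pear is a leaf — visit pear.
      At lily: no right child.
    At kale: go right to sage.
      sage is a leaf — visit sage.
  At moss: go right to rye.
    rye is a leaf — visit rye.
Full pre-order sequence: reed, mint, iris, aster, ash, moss, kale, lily, pear, sage, rye.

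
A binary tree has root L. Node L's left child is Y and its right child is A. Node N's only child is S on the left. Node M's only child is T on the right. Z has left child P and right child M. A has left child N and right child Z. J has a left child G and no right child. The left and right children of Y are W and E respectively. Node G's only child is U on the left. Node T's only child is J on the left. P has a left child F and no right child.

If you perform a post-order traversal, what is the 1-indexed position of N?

Post-order visits the left subtree, then the right subtree, then the node.
At L: go left to Y.
  At Y: go left to W.
    W is a leaf — visit W.
  At Y: go right to E.
    E is a leaf — visit E.
  Visit Y.
At L: go right to A.
  At A: go left to N.
    At N: go left to S.
      S is a leaf — visit S.
    At N: no right child.
    Visit N.
  At A: go right to Z.
    At Z: go left to P.
      At P: go left to F.
        F is a leaf — visit F.
      At P: no right child.
      Visit P.
    At Z: go right to M.
      At M: no left child.
      At M: go right to T.
        At T: go left to J.
          At J: go left to G.
            At G: go left to U.
              U is a leaf — visit U.
            At G: no right child.
            Visit G.
          At J: no right child.
          Visit J.
        At T: no right child.
        Visit T.
      Visit M.
    Visit Z.
  Visit A.
Visit L.
Full post-order sequence: W, E, Y, S, N, F, P, U, G, J, T, M, Z, A, L.

5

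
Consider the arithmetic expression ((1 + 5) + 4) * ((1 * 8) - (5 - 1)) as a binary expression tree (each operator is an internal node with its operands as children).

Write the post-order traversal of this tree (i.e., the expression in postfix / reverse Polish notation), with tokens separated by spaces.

Post-order on an expression tree gives postfix notation: for each operator, emit left operand, right operand, then the operator.

1 5 + 4 + 1 8 * 5 1 - - *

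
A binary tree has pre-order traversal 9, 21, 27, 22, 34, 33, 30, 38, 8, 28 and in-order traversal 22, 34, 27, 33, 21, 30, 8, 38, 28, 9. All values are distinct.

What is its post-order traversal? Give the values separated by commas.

The first element of pre-order is the root; it splits in-order into left and right subtrees.
Root 9: left subtree has 9 nodes {22, 34, 27, 33, 21, 30, 8, 38, 28}, right has 0 { }.
  Root 21: left subtree has 4 nodes {22, 34, 27, 33}, right has 4 {30, 8, 38, 28}.
    Root 27: left subtree has 2 nodes {22, 34}, right has 1 {33}.
      Root 22: left subtree has 0 nodes { }, right has 1 {34}.
    Root 30: left subtree has 0 nodes { }, right has 3 {8, 38, 28}.
      Root 38: left subtree has 1 node {8}, right has 1 {28}.

34, 22, 33, 27, 8, 28, 38, 30, 21, 9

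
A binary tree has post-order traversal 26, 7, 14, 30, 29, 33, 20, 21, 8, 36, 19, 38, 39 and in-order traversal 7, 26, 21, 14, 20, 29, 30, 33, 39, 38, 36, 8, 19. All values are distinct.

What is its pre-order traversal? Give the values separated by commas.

39, 21, 7, 26, 20, 14, 33, 29, 30, 38, 19, 36, 8

The last element of post-order is the root; it splits in-order into left and right subtrees.
Root 39: left subtree has 8 nodes {7, 26, 21, 14, 20, 29, 30, 33}, right has 4 {38, 36, 8, 19}.
  Root 21: left subtree has 2 nodes {7, 26}, right has 5 {14, 20, 29, 30, 33}.
    Root 7: left subtree has 0 nodes { }, right has 1 {26}.
    Root 20: left subtree has 1 node {14}, right has 3 {29, 30, 33}.
      Root 33: left subtree has 2 nodes {29, 30}, right has 0 { }.
        Root 29: left subtree has 0 nodes { }, right has 1 {30}.
  Root 38: left subtree has 0 nodes { }, right has 3 {36, 8, 19}.
    Root 19: left subtree has 2 nodes {36, 8}, right has 0 { }.
      Root 36: left subtree has 0 nodes { }, right has 1 {8}.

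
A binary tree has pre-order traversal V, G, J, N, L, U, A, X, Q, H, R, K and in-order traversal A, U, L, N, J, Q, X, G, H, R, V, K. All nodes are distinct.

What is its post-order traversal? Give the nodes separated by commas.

A, U, L, N, Q, X, J, R, H, G, K, V

The first element of pre-order is the root; it splits in-order into left and right subtrees.
Root V: left subtree has 10 nodes {A, U, L, N, J, Q, X, G, H, R}, right has 1 {K}.
  Root G: left subtree has 7 nodes {A, U, L, N, J, Q, X}, right has 2 {H, R}.
    Root J: left subtree has 4 nodes {A, U, L, N}, right has 2 {Q, X}.
      Root N: left subtree has 3 nodes {A, U, L}, right has 0 { }.
        Root L: left subtree has 2 nodes {A, U}, right has 0 { }.
          Root U: left subtree has 1 node {A}, right has 0 { }.
      Root X: left subtree has 1 node {Q}, right has 0 { }.
    Root H: left subtree has 0 nodes { }, right has 1 {R}.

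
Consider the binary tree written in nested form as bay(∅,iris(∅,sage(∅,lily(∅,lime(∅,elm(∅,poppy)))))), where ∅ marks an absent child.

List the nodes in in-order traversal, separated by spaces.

bay iris sage lily lime elm poppy

In-order visits the left subtree, then the node, then the right subtree.
At bay: no left child.
Visit bay.
At bay: go right to iris.
  At iris: no left child.
  Visit iris.
  At iris: go right to sage.
    At sage: no left child.
    Visit sage.
    At sage: go right to lily.
      At lily: no left child.
      Visit lily.
      At lily: go right to lime.
        At lime: no left child.
        Visit lime.
        At lime: go right to elm.
          At elm: no left child.
          Visit elm.
          At elm: go right to poppy.
            poppy is a leaf — visit poppy.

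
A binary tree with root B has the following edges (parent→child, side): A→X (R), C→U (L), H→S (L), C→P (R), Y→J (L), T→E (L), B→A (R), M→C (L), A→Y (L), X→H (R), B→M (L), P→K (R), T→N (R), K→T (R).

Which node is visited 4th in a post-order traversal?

T

Post-order visits the left subtree, then the right subtree, then the node.
At B: go left to M.
  At M: go left to C.
    At C: go left to U.
      U is a leaf — visit U.
    At C: go right to P.
      At P: no left child.
      At P: go right to K.
        At K: no left child.
        At K: go right to T.
          At T: go left to E.
            E is a leaf — visit E.
          At T: go right to N.
            N is a leaf — visit N.
          Visit T.
        Visit K.
      Visit P.
    Visit C.
  At M: no right child.
  Visit M.
At B: go right to A.
  At A: go left to Y.
    At Y: go left to J.
      J is a leaf — visit J.
    At Y: no right child.
    Visit Y.
  At A: go right to X.
    At X: no left child.
    At X: go right to H.
      At H: go left to S.
        S is a leaf — visit S.
      At H: no right child.
      Visit H.
    Visit X.
  Visit A.
Visit B.
Full post-order sequence: U, E, N, T, K, P, C, M, J, Y, S, H, X, A, B.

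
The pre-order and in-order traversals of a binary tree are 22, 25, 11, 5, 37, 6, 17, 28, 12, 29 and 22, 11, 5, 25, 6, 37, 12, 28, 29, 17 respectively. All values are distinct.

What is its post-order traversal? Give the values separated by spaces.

The first element of pre-order is the root; it splits in-order into left and right subtrees.
Root 22: left subtree has 0 nodes { }, right has 9 {11, 5, 25, 6, 37, 12, 28, 29, 17}.
  Root 25: left subtree has 2 nodes {11, 5}, right has 6 {6, 37, 12, 28, 29, 17}.
    Root 11: left subtree has 0 nodes { }, right has 1 {5}.
    Root 37: left subtree has 1 node {6}, right has 4 {12, 28, 29, 17}.
      Root 17: left subtree has 3 nodes {12, 28, 29}, right has 0 { }.
        Root 28: left subtree has 1 node {12}, right has 1 {29}.

5 11 6 12 29 28 17 37 25 22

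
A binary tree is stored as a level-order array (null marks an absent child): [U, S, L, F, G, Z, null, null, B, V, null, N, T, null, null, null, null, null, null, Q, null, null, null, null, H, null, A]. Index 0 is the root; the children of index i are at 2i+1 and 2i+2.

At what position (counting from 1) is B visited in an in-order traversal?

2

In-order visits the left subtree, then the node, then the right subtree.
At U: go left to S.
  At S: go left to F.
    At F: no left child.
    Visit F.
    At F: go right to B.
      B is a leaf — visit B.
  Visit S.
  At S: go right to G.
    At G: go left to V.
      At V: go left to Q.
        Q is a leaf — visit Q.
      Visit V.
      At V: no right child.
    Visit G.
    At G: no right child.
Visit U.
At U: go right to L.
  At L: go left to Z.
    At Z: go left to N.
      At N: no left child.
      Visit N.
      At N: go right to H.
        H is a leaf — visit H.
    Visit Z.
    At Z: go right to T.
      At T: no left child.
      Visit T.
      At T: go right to A.
        A is a leaf — visit A.
  Visit L.
  At L: no right child.
Full in-order sequence: F, B, S, Q, V, G, U, N, H, Z, T, A, L.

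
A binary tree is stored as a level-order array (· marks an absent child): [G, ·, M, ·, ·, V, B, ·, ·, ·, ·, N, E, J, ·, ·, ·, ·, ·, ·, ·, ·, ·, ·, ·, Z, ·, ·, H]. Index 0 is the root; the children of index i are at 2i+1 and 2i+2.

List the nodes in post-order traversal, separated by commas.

Post-order visits the left subtree, then the right subtree, then the node.
At G: no left child.
At G: go right to M.
  At M: go left to V.
    At V: go left to N.
      N is a leaf — visit N.
    At V: go right to E.
      At E: go left to Z.
        Z is a leaf — visit Z.
      At E: no right child.
      Visit E.
    Visit V.
  At M: go right to B.
    At B: go left to J.
      At J: no left child.
      At J: go right to H.
        H is a leaf — visit H.
      Visit J.
    At B: no right child.
    Visit B.
  Visit M.
Visit G.

N, Z, E, V, H, J, B, M, G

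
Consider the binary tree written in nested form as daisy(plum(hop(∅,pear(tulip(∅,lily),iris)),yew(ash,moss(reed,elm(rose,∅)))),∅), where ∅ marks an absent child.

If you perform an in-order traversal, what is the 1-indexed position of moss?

In-order visits the left subtree, then the node, then the right subtree.
At daisy: go left to plum.
  At plum: go left to hop.
    At hop: no left child.
    Visit hop.
    At hop: go right to pear.
      At pear: go left to tulip.
        At tulip: no left child.
        Visit tulip.
        At tulip: go right to lily.
          lily is a leaf — visit lily.
      Visit pear.
      At pear: go right to iris.
        iris is a leaf — visit iris.
  Visit plum.
  At plum: go right to yew.
    At yew: go left to ash.
      ash is a leaf — visit ash.
    Visit yew.
    At yew: go right to moss.
      At moss: go left to reed.
        reed is a leaf — visit reed.
      Visit moss.
      At moss: go right to elm.
        At elm: go left to rose.
          rose is a leaf — visit rose.
        Visit elm.
        At elm: no right child.
Visit daisy.
At daisy: no right child.
Full in-order sequence: hop, tulip, lily, pear, iris, plum, ash, yew, reed, moss, rose, elm, daisy.

10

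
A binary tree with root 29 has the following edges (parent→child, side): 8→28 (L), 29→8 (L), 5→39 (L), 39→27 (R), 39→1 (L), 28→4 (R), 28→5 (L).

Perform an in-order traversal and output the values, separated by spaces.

In-order visits the left subtree, then the node, then the right subtree.
At 29: go left to 8.
  At 8: go left to 28.
    At 28: go left to 5.
      At 5: go left to 39.
        At 39: go left to 1.
          1 is a leaf — visit 1.
        Visit 39.
        At 39: go right to 27.
          27 is a leaf — visit 27.
      Visit 5.
      At 5: no right child.
    Visit 28.
    At 28: go right to 4.
      4 is a leaf — visit 4.
  Visit 8.
  At 8: no right child.
Visit 29.
At 29: no right child.

1 39 27 5 28 4 8 29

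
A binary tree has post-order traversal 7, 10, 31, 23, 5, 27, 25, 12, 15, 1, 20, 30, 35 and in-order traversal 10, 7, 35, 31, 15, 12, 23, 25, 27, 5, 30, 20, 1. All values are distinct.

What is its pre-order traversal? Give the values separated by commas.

35, 10, 7, 30, 15, 31, 12, 25, 23, 27, 5, 20, 1

The last element of post-order is the root; it splits in-order into left and right subtrees.
Root 35: left subtree has 2 nodes {10, 7}, right has 10 {31, 15, 12, 23, 25, 27, 5, 30, 20, 1}.
  Root 10: left subtree has 0 nodes { }, right has 1 {7}.
  Root 30: left subtree has 7 nodes {31, 15, 12, 23, 25, 27, 5}, right has 2 {20, 1}.
    Root 15: left subtree has 1 node {31}, right has 5 {12, 23, 25, 27, 5}.
      Root 12: left subtree has 0 nodes { }, right has 4 {23, 25, 27, 5}.
        Root 25: left subtree has 1 node {23}, right has 2 {27, 5}.
          Root 27: left subtree has 0 nodes { }, right has 1 {5}.
    Root 20: left subtree has 0 nodes { }, right has 1 {1}.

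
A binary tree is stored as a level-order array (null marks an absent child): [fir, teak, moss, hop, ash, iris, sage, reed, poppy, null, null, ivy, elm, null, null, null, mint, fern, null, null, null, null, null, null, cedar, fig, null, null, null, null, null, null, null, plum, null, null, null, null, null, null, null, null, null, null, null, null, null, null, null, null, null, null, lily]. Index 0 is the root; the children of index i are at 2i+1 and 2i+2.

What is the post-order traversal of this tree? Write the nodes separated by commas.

plum, mint, reed, fern, poppy, hop, ash, teak, cedar, ivy, lily, fig, elm, iris, sage, moss, fir

Post-order visits the left subtree, then the right subtree, then the node.
At fir: go left to teak.
  At teak: go left to hop.
    At hop: go left to reed.
      At reed: no left child.
      At reed: go right to mint.
        At mint: go left to plum.
          plum is a leaf — visit plum.
        At mint: no right child.
        Visit mint.
      Visit reed.
    At hop: go right to poppy.
      At poppy: go left to fern.
        fern is a leaf — visit fern.
      At poppy: no right child.
      Visit poppy.
    Visit hop.
  At teak: go right to ash.
    ash is a leaf — visit ash.
  Visit teak.
At fir: go right to moss.
  At moss: go left to iris.
    At iris: go left to ivy.
      At ivy: no left child.
      At ivy: go right to cedar.
        cedar is a leaf — visit cedar.
      Visit ivy.
    At iris: go right to elm.
      At elm: go left to fig.
        At fig: no left child.
        At fig: go right to lily.
          lily is a leaf — visit lily.
        Visit fig.
      At elm: no right child.
      Visit elm.
    Visit iris.
  At moss: go right to sage.
    sage is a leaf — visit sage.
  Visit moss.
Visit fir.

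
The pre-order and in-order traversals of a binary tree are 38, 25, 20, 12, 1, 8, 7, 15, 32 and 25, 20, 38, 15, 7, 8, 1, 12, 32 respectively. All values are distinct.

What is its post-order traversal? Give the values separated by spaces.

The first element of pre-order is the root; it splits in-order into left and right subtrees.
Root 38: left subtree has 2 nodes {25, 20}, right has 6 {15, 7, 8, 1, 12, 32}.
  Root 25: left subtree has 0 nodes { }, right has 1 {20}.
  Root 12: left subtree has 4 nodes {15, 7, 8, 1}, right has 1 {32}.
    Root 1: left subtree has 3 nodes {15, 7, 8}, right has 0 { }.
      Root 8: left subtree has 2 nodes {15, 7}, right has 0 { }.
        Root 7: left subtree has 1 node {15}, right has 0 { }.

20 25 15 7 8 1 32 12 38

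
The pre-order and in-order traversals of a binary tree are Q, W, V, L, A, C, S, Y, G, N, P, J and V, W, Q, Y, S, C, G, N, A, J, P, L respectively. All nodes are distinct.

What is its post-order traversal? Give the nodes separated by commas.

The first element of pre-order is the root; it splits in-order into left and right subtrees.
Root Q: left subtree has 2 nodes {V, W}, right has 9 {Y, S, C, G, N, A, J, P, L}.
  Root W: left subtree has 1 node {V}, right has 0 { }.
  Root L: left subtree has 8 nodes {Y, S, C, G, N, A, J, P}, right has 0 { }.
    Root A: left subtree has 5 nodes {Y, S, C, G, N}, right has 2 {J, P}.
      Root C: left subtree has 2 nodes {Y, S}, right has 2 {G, N}.
        Root S: left subtree has 1 node {Y}, right has 0 { }.
        Root G: left subtree has 0 nodes { }, right has 1 {N}.
      Root P: left subtree has 1 node {J}, right has 0 { }.

V, W, Y, S, N, G, C, J, P, A, L, Q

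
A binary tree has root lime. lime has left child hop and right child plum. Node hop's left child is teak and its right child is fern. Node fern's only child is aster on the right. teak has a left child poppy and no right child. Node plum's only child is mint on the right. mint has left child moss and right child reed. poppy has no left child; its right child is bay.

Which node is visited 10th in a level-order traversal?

Level-order visits nodes level by level from the root, left to right within each level.
Level 0: lime
Level 1: hop, plum
Level 2: teak, fern, mint
Level 3: poppy, aster, moss, reed
Level 4: bay
Full level-order sequence: lime, hop, plum, teak, fern, mint, poppy, aster, moss, reed, bay.

reed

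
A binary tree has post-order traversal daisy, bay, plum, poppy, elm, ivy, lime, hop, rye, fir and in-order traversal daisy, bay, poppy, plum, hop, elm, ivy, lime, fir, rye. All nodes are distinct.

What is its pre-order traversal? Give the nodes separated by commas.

fir, hop, poppy, bay, daisy, plum, lime, ivy, elm, rye

The last element of post-order is the root; it splits in-order into left and right subtrees.
Root fir: left subtree has 8 nodes {daisy, bay, poppy, plum, hop, elm, ivy, lime}, right has 1 {rye}.
  Root hop: left subtree has 4 nodes {daisy, bay, poppy, plum}, right has 3 {elm, ivy, lime}.
    Root poppy: left subtree has 2 nodes {daisy, bay}, right has 1 {plum}.
      Root bay: left subtree has 1 node {daisy}, right has 0 { }.
    Root lime: left subtree has 2 nodes {elm, ivy}, right has 0 { }.
      Root ivy: left subtree has 1 node {elm}, right has 0 { }.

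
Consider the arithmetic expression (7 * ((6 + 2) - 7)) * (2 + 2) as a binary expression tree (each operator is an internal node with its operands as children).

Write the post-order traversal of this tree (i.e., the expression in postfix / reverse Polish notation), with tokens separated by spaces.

7 6 2 + 7 - * 2 2 + *

Post-order on an expression tree gives postfix notation: for each operator, emit left operand, right operand, then the operator.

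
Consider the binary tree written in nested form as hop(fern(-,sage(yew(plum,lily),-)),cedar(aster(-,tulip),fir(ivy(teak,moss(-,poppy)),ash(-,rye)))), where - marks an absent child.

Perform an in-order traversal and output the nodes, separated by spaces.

fern plum yew lily sage hop aster tulip cedar teak ivy moss poppy fir ash rye

In-order visits the left subtree, then the node, then the right subtree.
At hop: go left to fern.
  At fern: no left child.
  Visit fern.
  At fern: go right to sage.
    At sage: go left to yew.
      At yew: go left to plum.
        plum is a leaf — visit plum.
      Visit yew.
      At yew: go right to lily.
        lily is a leaf — visit lily.
    Visit sage.
    At sage: no right child.
Visit hop.
At hop: go right to cedar.
  At cedar: go left to aster.
    At aster: no left child.
    Visit aster.
    At aster: go right to tulip.
      tulip is a leaf — visit tulip.
  Visit cedar.
  At cedar: go right to fir.
    At fir: go left to ivy.
      At ivy: go left to teak.
        teak is a leaf — visit teak.
      Visit ivy.
      At ivy: go right to moss.
        At moss: no left child.
        Visit moss.
        At moss: go right to poppy.
          poppy is a leaf — visit poppy.
    Visit fir.
    At fir: go right to ash.
      At ash: no left child.
      Visit ash.
      At ash: go right to rye.
        rye is a leaf — visit rye.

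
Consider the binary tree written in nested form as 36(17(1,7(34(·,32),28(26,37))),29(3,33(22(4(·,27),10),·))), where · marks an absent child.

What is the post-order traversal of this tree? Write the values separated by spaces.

1 32 34 26 37 28 7 17 3 27 4 10 22 33 29 36

Post-order visits the left subtree, then the right subtree, then the node.
At 36: go left to 17.
  At 17: go left to 1.
    1 is a leaf — visit 1.
  At 17: go right to 7.
    At 7: go left to 34.
      At 34: no left child.
      At 34: go right to 32.
        32 is a leaf — visit 32.
      Visit 34.
    At 7: go right to 28.
      At 28: go left to 26.
        26 is a leaf — visit 26.
      At 28: go right to 37.
        37 is a leaf — visit 37.
      Visit 28.
    Visit 7.
  Visit 17.
At 36: go right to 29.
  At 29: go left to 3.
    3 is a leaf — visit 3.
  At 29: go right to 33.
    At 33: go left to 22.
      At 22: go left to 4.
        At 4: no left child.
        At 4: go right to 27.
          27 is a leaf — visit 27.
        Visit 4.
      At 22: go right to 10.
        10 is a leaf — visit 10.
      Visit 22.
    At 33: no right child.
    Visit 33.
  Visit 29.
Visit 36.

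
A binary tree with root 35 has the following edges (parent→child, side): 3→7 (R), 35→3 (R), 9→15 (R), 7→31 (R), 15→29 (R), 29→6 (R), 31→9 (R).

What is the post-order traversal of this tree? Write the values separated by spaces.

6 29 15 9 31 7 3 35

Post-order visits the left subtree, then the right subtree, then the node.
At 35: no left child.
At 35: go right to 3.
  At 3: no left child.
  At 3: go right to 7.
    At 7: no left child.
    At 7: go right to 31.
      At 31: no left child.
      At 31: go right to 9.
        At 9: no left child.
        At 9: go right to 15.
          At 15: no left child.
          At 15: go right to 29.
            At 29: no left child.
            At 29: go right to 6.
              6 is a leaf — visit 6.
            Visit 29.
          Visit 15.
        Visit 9.
      Visit 31.
    Visit 7.
  Visit 3.
Visit 35.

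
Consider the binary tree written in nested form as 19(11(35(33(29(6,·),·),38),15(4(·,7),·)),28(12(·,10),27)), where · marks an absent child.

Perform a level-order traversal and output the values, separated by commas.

19, 11, 28, 35, 15, 12, 27, 33, 38, 4, 10, 29, 7, 6

Level-order visits nodes level by level from the root, left to right within each level.
Level 0: 19
Level 1: 11, 28
Level 2: 35, 15, 12, 27
Level 3: 33, 38, 4, 10
Level 4: 29, 7
Level 5: 6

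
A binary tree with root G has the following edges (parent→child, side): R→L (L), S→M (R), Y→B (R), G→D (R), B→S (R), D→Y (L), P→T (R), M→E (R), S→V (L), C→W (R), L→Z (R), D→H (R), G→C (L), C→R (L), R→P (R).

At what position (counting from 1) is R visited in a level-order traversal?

Level-order visits nodes level by level from the root, left to right within each level.
Level 0: G
Level 1: C, D
Level 2: R, W, Y, H
Level 3: L, P, B
Level 4: Z, T, S
Level 5: V, M
Level 6: E
Full level-order sequence: G, C, D, R, W, Y, H, L, P, B, Z, T, S, V, M, E.

4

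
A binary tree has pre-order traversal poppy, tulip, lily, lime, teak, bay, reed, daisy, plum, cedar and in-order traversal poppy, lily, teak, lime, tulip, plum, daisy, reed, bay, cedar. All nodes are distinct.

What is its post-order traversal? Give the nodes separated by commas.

teak, lime, lily, plum, daisy, reed, cedar, bay, tulip, poppy

The first element of pre-order is the root; it splits in-order into left and right subtrees.
Root poppy: left subtree has 0 nodes { }, right has 9 {lily, teak, lime, tulip, plum, daisy, reed, bay, cedar}.
  Root tulip: left subtree has 3 nodes {lily, teak, lime}, right has 5 {plum, daisy, reed, bay, cedar}.
    Root lily: left subtree has 0 nodes { }, right has 2 {teak, lime}.
      Root lime: left subtree has 1 node {teak}, right has 0 { }.
    Root bay: left subtree has 3 nodes {plum, daisy, reed}, right has 1 {cedar}.
      Root reed: left subtree has 2 nodes {plum, daisy}, right has 0 { }.
        Root daisy: left subtree has 1 node {plum}, right has 0 { }.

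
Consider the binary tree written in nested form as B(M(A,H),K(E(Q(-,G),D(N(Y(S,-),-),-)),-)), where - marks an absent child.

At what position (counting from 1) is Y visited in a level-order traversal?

Level-order visits nodes level by level from the root, left to right within each level.
Level 0: B
Level 1: M, K
Level 2: A, H, E
Level 3: Q, D
Level 4: G, N
Level 5: Y
Level 6: S
Full level-order sequence: B, M, K, A, H, E, Q, D, G, N, Y, S.

11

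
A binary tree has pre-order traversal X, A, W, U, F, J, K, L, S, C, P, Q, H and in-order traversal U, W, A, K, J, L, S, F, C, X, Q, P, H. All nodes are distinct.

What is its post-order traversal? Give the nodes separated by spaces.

The first element of pre-order is the root; it splits in-order into left and right subtrees.
Root X: left subtree has 9 nodes {U, W, A, K, J, L, S, F, C}, right has 3 {Q, P, H}.
  Root A: left subtree has 2 nodes {U, W}, right has 6 {K, J, L, S, F, C}.
    Root W: left subtree has 1 node {U}, right has 0 { }.
    Root F: left subtree has 4 nodes {K, J, L, S}, right has 1 {C}.
      Root J: left subtree has 1 node {K}, right has 2 {L, S}.
        Root L: left subtree has 0 nodes { }, right has 1 {S}.
  Root P: left subtree has 1 node {Q}, right has 1 {H}.

U W K S L J C F A Q H P X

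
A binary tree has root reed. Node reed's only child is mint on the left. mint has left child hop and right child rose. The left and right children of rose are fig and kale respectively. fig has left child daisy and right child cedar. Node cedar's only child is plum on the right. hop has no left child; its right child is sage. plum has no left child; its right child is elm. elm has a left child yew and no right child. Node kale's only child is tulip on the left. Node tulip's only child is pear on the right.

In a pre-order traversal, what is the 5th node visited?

rose

Pre-order visits the node, then its left subtree, then its right subtree.
Visit reed.
At reed: go left to mint.
  Visit mint.
  At mint: go left to hop.
    Visit hop.
    At hop: no left child.
    At hop: go right to sage.
      sage is a leaf — visit sage.
  At mint: go right to rose.
    Visit rose.
    At rose: go left to fig.
      Visit fig.
      At fig: go left to daisy.
        daisy is a leaf — visit daisy.
      At fig: go right to cedar.
        Visit cedar.
        At cedar: no left child.
        At cedar: go right to plum.
          Visit plum.
          At plum: no left child.
          At plum: go right to elm.
            Visit elm.
            At elm: go left to yew.
              yew is a leaf — visit yew.
            At elm: no right child.
    At rose: go right to kale.
      Visit kale.
      At kale: go left to tulip.
        Visit tulip.
        At tulip: no left child.
        At tulip: go right to pear.
          pear is a leaf — visit pear.
      At kale: no right child.
At reed: no right child.
Full pre-order sequence: reed, mint, hop, sage, rose, fig, daisy, cedar, plum, elm, yew, kale, tulip, pear.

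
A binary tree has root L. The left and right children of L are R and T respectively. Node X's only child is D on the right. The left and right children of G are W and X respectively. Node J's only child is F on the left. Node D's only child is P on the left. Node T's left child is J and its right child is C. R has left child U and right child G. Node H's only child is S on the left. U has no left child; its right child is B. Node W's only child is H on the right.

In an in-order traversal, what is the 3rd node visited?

R

In-order visits the left subtree, then the node, then the right subtree.
At L: go left to R.
  At R: go left to U.
    At U: no left child.
    Visit U.
    At U: go right to B.
      B is a leaf — visit B.
  Visit R.
  At R: go right to G.
    At G: go left to W.
      At W: no left child.
      Visit W.
      At W: go right to H.
        At H: go left to S.
          S is a leaf — visit S.
        Visit H.
        At H: no right child.
    Visit G.
    At G: go right to X.
      At X: no left child.
      Visit X.
      At X: go right to D.
        At D: go left to P.
          P is a leaf — visit P.
        Visit D.
        At D: no right child.
Visit L.
At L: go right to T.
  At T: go left to J.
    At J: go left to F.
      F is a leaf — visit F.
    Visit J.
    At J: no right child.
  Visit T.
  At T: go right to C.
    C is a leaf — visit C.
Full in-order sequence: U, B, R, W, S, H, G, X, P, D, L, F, J, T, C.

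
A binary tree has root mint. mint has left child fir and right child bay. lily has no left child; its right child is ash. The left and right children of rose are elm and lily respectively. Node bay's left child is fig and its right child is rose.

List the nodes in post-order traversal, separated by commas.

fir, fig, elm, ash, lily, rose, bay, mint

Post-order visits the left subtree, then the right subtree, then the node.
At mint: go left to fir.
  fir is a leaf — visit fir.
At mint: go right to bay.
  At bay: go left to fig.
    fig is a leaf — visit fig.
  At bay: go right to rose.
    At rose: go left to elm.
      elm is a leaf — visit elm.
    At rose: go right to lily.
      At lily: no left child.
      At lily: go right to ash.
        ash is a leaf — visit ash.
      Visit lily.
    Visit rose.
  Visit bay.
Visit mint.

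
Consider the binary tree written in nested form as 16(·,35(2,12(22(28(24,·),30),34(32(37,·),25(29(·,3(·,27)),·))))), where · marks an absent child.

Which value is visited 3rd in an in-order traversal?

35

In-order visits the left subtree, then the node, then the right subtree.
At 16: no left child.
Visit 16.
At 16: go right to 35.
  At 35: go left to 2.
    2 is a leaf — visit 2.
  Visit 35.
  At 35: go right to 12.
    At 12: go left to 22.
      At 22: go left to 28.
        At 28: go left to 24.
          24 is a leaf — visit 24.
        Visit 28.
        At 28: no right child.
      Visit 22.
      At 22: go right to 30.
        30 is a leaf — visit 30.
    Visit 12.
    At 12: go right to 34.
      At 34: go left to 32.
        At 32: go left to 37.
          37 is a leaf — visit 37.
        Visit 32.
        At 32: no right child.
      Visit 34.
      At 34: go right to 25.
        At 25: go left to 29.
          At 29: no left child.
          Visit 29.
          At 29: go right to 3.
            At 3: no left child.
            Visit 3.
            At 3: go right to 27.
              27 is a leaf — visit 27.
        Visit 25.
        At 25: no right child.
Full in-order sequence: 16, 2, 35, 24, 28, 22, 30, 12, 37, 32, 34, 29, 3, 27, 25.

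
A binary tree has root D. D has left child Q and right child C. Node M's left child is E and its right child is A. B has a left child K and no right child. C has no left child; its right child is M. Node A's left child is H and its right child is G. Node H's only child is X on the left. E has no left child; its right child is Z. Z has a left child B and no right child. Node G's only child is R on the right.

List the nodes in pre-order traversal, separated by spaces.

Pre-order visits the node, then its left subtree, then its right subtree.
Visit D.
At D: go left to Q.
  Q is a leaf — visit Q.
At D: go right to C.
  Visit C.
  At C: no left child.
  At C: go right to M.
    Visit M.
    At M: go left to E.
      Visit E.
      At E: no left child.
      At E: go right to Z.
        Visit Z.
        At Z: go left to B.
          Visit B.
          At B: go left to K.
            K is a leaf — visit K.
          At B: no right child.
        At Z: no right child.
    At M: go right to A.
      Visit A.
      At A: go left to H.
        Visit H.
        At H: go left to X.
          X is a leaf — visit X.
        At H: no right child.
      At A: go right to G.
        Visit G.
        At G: no left child.
        At G: go right to R.
          R is a leaf — visit R.

D Q C M E Z B K A H X G R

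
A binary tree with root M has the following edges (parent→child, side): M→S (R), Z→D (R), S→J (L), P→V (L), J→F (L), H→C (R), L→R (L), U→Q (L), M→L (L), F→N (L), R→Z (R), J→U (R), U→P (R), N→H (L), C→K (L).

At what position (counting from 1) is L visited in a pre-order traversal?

Pre-order visits the node, then its left subtree, then its right subtree.
Visit M.
At M: go left to L.
  Visit L.
  At L: go left to R.
    Visit R.
    At R: no left child.
    At R: go right to Z.
      Visit Z.
      At Z: no left child.
      At Z: go right to D.
        D is a leaf — visit D.
  At L: no right child.
At M: go right to S.
  Visit S.
  At S: go left to J.
    Visit J.
    At J: go left to F.
      Visit F.
      At F: go left to N.
        Visit N.
        At N: go left to H.
          Visit H.
          At H: no left child.
          At H: go right to C.
            Visit C.
            At C: go left to K.
              K is a leaf — visit K.
            At C: no right child.
        At N: no right child.
      At F: no right child.
    At J: go right to U.
      Visit U.
      At U: go left to Q.
        Q is a leaf — visit Q.
      At U: go right to P.
        Visit P.
        At P: go left to V.
          V is a leaf — visit V.
        At P: no right child.
  At S: no right child.
Full pre-order sequence: M, L, R, Z, D, S, J, F, N, H, C, K, U, Q, P, V.

2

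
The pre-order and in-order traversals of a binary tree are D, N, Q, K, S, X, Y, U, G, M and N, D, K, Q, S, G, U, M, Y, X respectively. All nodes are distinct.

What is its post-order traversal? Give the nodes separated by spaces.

The first element of pre-order is the root; it splits in-order into left and right subtrees.
Root D: left subtree has 1 node {N}, right has 8 {K, Q, S, G, U, M, Y, X}.
  Root Q: left subtree has 1 node {K}, right has 6 {S, G, U, M, Y, X}.
    Root S: left subtree has 0 nodes { }, right has 5 {G, U, M, Y, X}.
      Root X: left subtree has 4 nodes {G, U, M, Y}, right has 0 { }.
        Root Y: left subtree has 3 nodes {G, U, M}, right has 0 { }.
          Root U: left subtree has 1 node {G}, right has 1 {M}.

N K G M U Y X S Q D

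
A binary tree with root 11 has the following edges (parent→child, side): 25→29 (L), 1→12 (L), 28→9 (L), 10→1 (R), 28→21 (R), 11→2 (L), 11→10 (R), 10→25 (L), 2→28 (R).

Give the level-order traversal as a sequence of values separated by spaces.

Level-order visits nodes level by level from the root, left to right within each level.
Level 0: 11
Level 1: 2, 10
Level 2: 28, 25, 1
Level 3: 9, 21, 29, 12

11 2 10 28 25 1 9 21 29 12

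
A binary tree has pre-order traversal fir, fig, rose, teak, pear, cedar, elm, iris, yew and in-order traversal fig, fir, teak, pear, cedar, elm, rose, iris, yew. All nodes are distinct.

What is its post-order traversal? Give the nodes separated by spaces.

The first element of pre-order is the root; it splits in-order into left and right subtrees.
Root fir: left subtree has 1 node {fig}, right has 7 {teak, pear, cedar, elm, rose, iris, yew}.
  Root rose: left subtree has 4 nodes {teak, pear, cedar, elm}, right has 2 {iris, yew}.
    Root teak: left subtree has 0 nodes { }, right has 3 {pear, cedar, elm}.
      Root pear: left subtree has 0 nodes { }, right has 2 {cedar, elm}.
        Root cedar: left subtree has 0 nodes { }, right has 1 {elm}.
    Root iris: left subtree has 0 nodes { }, right has 1 {yew}.

fig elm cedar pear teak yew iris rose fir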